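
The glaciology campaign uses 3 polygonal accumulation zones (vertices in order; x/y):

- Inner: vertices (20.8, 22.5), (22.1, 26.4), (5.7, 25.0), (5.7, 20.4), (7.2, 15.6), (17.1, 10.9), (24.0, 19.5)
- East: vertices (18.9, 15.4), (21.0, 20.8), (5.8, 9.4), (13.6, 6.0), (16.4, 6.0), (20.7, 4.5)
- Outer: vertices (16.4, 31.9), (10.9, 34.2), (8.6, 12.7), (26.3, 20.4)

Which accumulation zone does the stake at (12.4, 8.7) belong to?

East

Cast a ray rightward from (12.4, 8.7). For each polygon, the edges (by vertex number in listed order) whose endpoints lie on opposite sides of y = 8.7, where each meets that height, and whether that is right or left of the point:
Inner: no edge straddles that height → 0 crossings.
East: 3–4 at x≈7.41 (left), 6–1 at x≈20.01 (right) → 1 crossing.
Outer: no edge straddles that height → 0 crossings.
Only East has an odd count, so the point is inside East.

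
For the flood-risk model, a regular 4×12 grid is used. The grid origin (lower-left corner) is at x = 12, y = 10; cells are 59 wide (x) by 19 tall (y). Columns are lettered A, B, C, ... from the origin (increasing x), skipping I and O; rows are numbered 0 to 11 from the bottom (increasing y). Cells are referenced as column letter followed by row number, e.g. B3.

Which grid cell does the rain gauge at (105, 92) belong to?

Column index: ⌊(105 − 12) / 59⌋ = ⌊1.576⌋ = 1 → column B
Row offset from origin: ⌊(92 − 10) / 19⌋ = ⌊4.316⌋ = 4 → row 4

B4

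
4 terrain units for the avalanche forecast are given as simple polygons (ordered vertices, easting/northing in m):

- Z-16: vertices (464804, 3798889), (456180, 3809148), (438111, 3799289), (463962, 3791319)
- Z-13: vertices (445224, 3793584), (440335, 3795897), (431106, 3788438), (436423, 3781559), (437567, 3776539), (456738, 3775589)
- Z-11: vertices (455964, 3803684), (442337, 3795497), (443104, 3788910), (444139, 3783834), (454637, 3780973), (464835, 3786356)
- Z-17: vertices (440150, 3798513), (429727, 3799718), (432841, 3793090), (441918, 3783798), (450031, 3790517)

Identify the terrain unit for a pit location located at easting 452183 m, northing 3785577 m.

Cast a ray rightward from (452183, 3785577). For each polygon, the edges (by vertex number in listed order) whose endpoints lie on opposite sides of northing = 3785577, where each meets that height, and whether that is right or left of the point:
Z-16: no edge straddles that height → 0 crossings.
Z-13: 3–4 at easting≈433317.4 (left), 6–1 at easting≈450347.2 (left) → 0 crossings.
Z-11: 3–4 at easting≈443783.6 (left), 5–6 at easting≈463359.2 (right) → 1 crossing.
Z-17: 3–4 at easting≈440180.2 (left), 4–5 at easting≈444066.1 (left) → 0 crossings.
Only Z-11 has an odd count, so the point is inside Z-11.

Z-11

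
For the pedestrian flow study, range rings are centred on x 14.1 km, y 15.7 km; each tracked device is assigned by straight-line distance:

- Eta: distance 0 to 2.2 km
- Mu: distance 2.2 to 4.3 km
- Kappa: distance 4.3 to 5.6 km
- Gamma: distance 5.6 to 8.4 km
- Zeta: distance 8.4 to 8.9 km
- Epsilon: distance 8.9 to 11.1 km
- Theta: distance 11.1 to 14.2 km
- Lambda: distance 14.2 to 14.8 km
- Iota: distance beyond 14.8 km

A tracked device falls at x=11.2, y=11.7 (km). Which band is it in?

Distance = √((11.2−14.1)² + (11.7−15.7)²) = √(8.410 + 16.000) = 4.941 km.
4.3 ≤ 4.941 < 5.6 → Kappa.

Kappa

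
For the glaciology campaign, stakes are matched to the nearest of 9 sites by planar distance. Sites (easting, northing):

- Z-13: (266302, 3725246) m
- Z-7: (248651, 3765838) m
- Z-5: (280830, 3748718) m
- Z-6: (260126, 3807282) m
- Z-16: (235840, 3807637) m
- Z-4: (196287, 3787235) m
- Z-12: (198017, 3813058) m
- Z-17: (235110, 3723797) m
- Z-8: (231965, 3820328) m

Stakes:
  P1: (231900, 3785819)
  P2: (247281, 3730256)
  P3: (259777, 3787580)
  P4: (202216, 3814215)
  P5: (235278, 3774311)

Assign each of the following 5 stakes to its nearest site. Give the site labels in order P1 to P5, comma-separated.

P1 → Z-16 (d²=491548724.00)
P2 → Z-17 (d²=189851922.00)
P3 → Z-6 (d²=388290605.00)
P4 → Z-12 (d²=18970250.00)
P5 → Z-7 (d²=250628858.00)

Z-16, Z-17, Z-6, Z-12, Z-7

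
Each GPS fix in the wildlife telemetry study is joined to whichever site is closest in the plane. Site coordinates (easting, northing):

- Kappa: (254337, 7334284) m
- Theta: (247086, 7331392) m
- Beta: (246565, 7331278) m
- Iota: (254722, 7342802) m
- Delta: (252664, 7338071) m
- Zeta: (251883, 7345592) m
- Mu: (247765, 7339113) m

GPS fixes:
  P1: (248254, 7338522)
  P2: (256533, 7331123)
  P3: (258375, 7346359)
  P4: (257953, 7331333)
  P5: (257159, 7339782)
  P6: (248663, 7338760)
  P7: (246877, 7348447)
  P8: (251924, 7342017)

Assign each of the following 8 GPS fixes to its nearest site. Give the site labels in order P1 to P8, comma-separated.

P1 → Mu (d²=588402.00)
P2 → Kappa (d²=14814337.00)
P3 → Iota (d²=25996658.00)
P4 → Kappa (d²=21783857.00)
P5 → Iota (d²=15059369.00)
P6 → Mu (d²=931013.00)
P7 → Zeta (d²=33211061.00)
P8 → Iota (d²=8445029.00)

Mu, Kappa, Iota, Kappa, Iota, Mu, Zeta, Iota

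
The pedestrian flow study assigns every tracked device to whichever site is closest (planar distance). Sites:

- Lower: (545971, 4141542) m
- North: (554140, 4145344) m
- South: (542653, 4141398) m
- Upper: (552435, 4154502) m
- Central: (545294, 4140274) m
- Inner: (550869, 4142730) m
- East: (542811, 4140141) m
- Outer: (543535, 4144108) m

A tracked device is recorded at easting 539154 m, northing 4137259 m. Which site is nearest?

East

Squared distances to each site:
Lower: 64815578.000; North: 289947421.000; South: 29374322.000; Upper: 473706010.000; Central: 46789825.000; Inner: 167173066.000; East: 21679573.000; Outer: 66101962.000.
Minimum at East.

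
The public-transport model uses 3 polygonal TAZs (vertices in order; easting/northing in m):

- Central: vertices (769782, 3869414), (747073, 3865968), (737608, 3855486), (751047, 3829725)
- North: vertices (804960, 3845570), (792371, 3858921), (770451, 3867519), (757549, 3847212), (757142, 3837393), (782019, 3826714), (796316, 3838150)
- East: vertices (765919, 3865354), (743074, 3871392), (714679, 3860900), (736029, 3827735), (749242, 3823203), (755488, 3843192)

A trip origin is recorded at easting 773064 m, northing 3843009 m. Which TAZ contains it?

North

Cast a ray rightward from (773064, 3843009). For each polygon, the edges (by vertex number in listed order) whose endpoints lie on opposite sides of northing = 3843009, where each meets that height, and whether that is right or left of the point:
Central: 3–4 at easting≈744117.0 (left), 4–1 at easting≈757317.6 (left) → 0 crossings.
North: 4–5 at easting≈757374.8 (left), 7–1 at easting≈801976.5 (right) → 1 crossing.
East: 3–4 at easting≈726196.3 (left), 5–6 at easting≈755430.8 (left) → 0 crossings.
Only North has an odd count, so the point is inside North.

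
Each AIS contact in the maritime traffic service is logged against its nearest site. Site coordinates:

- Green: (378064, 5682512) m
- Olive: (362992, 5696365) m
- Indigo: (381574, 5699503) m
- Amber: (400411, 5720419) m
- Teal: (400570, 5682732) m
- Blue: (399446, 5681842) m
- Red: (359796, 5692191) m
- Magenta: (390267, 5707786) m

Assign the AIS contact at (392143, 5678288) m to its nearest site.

Squared distances to each site:
Green: 216060417.000; Olive: 1176558730.000; Indigo: 561779986.000; Amber: 1843380985.000; Teal: 90763465.000; Blue: 65964725.000; Red: 1239621818.000; Magenta: 873651380.000.
Minimum at Blue.

Blue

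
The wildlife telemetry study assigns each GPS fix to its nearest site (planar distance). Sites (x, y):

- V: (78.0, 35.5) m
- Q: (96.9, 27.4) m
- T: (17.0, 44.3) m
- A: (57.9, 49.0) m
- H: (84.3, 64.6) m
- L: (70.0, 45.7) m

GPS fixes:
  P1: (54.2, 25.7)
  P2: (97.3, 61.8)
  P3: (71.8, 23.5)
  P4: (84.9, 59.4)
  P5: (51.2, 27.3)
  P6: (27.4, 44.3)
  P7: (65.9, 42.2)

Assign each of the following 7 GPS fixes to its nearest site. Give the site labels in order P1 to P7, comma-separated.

A, H, V, H, A, T, L

P1 → A (d²=556.58)
P2 → H (d²=176.84)
P3 → V (d²=182.44)
P4 → H (d²=27.40)
P5 → A (d²=515.78)
P6 → T (d²=108.16)
P7 → L (d²=29.06)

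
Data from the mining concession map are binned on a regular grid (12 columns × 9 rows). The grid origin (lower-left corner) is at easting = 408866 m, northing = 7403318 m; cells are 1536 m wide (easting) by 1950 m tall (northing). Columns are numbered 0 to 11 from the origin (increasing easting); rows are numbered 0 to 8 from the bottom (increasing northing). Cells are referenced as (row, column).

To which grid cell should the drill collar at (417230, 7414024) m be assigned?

Column index: ⌊(417230 − 408866) / 1536⌋ = ⌊5.445⌋ = 5
Row offset from origin: ⌊(7414024 − 7403318) / 1950⌋ = ⌊5.490⌋ = 5 → row 5

(5, 5)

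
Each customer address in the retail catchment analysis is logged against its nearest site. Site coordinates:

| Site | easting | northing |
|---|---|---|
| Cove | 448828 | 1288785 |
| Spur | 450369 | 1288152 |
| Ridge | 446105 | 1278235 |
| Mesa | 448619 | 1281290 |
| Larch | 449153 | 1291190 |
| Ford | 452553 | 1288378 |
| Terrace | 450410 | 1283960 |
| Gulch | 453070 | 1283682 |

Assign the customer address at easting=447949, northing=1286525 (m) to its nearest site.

Squared distances to each site:
Cove: 5880241.000; Spur: 8503529.000; Ridge: 72124436.000; Mesa: 27854125.000; Larch: 23211841.000; Ford: 24630425.000; Terrace: 12635746.000; Gulch: 34307290.000.
Minimum at Cove.

Cove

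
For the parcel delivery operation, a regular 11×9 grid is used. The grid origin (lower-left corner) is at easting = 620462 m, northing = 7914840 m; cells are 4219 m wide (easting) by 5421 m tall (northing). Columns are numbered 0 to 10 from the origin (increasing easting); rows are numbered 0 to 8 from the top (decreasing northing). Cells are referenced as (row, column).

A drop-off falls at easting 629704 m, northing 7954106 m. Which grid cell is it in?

Column index: ⌊(629704 − 620462) / 4219⌋ = ⌊2.191⌋ = 2
Row offset from origin: ⌊(7954106 − 7914840) / 5421⌋ = ⌊7.243⌋ = 7 → row 1 (counted from top)

(1, 2)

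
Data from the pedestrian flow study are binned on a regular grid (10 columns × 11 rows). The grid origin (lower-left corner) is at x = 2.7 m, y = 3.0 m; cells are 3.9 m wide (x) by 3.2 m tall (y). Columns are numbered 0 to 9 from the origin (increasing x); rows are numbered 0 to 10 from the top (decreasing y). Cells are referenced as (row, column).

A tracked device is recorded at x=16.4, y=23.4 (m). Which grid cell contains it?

Column index: ⌊(16.4 − 2.7) / 3.9⌋ = ⌊3.513⌋ = 3
Row offset from origin: ⌊(23.4 − 3.0) / 3.2⌋ = ⌊6.375⌋ = 6 → row 4 (counted from top)

(4, 3)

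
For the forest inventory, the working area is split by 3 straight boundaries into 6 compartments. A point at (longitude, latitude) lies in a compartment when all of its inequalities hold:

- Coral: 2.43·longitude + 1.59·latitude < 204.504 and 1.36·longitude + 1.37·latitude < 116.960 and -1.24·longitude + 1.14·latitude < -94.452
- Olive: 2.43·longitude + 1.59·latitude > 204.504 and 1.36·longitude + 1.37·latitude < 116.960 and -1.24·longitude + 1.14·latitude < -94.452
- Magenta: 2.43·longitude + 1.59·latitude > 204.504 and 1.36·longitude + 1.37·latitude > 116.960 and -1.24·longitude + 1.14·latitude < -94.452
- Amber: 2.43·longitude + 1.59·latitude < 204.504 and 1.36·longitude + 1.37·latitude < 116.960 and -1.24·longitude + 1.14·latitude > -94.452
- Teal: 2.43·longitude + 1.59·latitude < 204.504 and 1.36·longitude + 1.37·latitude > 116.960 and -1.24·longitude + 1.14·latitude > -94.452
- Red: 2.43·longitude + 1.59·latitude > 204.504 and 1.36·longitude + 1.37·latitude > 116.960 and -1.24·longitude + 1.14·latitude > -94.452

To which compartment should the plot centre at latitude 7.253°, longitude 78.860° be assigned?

2.43·78.860 + 1.59·7.253 = 203.162, which is < 204.504
1.36·78.860 + 1.37·7.253 = 117.186, which is > 116.960
-1.24·78.860 + 1.14·7.253 = -89.518, which is > -94.452
This sign pattern matches Teal.

Teal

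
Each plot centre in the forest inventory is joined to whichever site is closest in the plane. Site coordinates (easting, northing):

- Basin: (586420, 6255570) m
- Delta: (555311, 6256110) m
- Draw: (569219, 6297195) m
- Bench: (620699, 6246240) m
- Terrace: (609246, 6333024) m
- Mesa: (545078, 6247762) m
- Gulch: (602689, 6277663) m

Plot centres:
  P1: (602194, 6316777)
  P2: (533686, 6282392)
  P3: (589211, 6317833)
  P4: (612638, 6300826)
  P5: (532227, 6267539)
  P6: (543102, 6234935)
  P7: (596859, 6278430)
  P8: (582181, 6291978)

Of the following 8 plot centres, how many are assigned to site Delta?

1

P1 → Terrace
P2 → Delta
P3 → Terrace
P4 → Gulch
P5 → Mesa
P6 → Mesa
P7 → Gulch
P8 → Draw
1 of the 8 goes to Delta.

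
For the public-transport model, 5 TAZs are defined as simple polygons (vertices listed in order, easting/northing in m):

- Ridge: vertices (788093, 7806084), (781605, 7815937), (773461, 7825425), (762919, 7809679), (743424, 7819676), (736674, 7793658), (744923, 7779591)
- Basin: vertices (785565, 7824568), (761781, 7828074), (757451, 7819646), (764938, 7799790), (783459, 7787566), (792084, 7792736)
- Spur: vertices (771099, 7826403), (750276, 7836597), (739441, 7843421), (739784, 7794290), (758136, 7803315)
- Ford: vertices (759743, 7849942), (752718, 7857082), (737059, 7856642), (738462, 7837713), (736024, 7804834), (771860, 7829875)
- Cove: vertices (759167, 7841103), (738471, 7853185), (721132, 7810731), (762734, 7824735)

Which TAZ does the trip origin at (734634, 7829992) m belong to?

Cast a ray rightward from (734634, 7829992). For each polygon, the edges (by vertex number in listed order) whose endpoints lie on opposite sides of northing = 7829992, where each meets that height, and whether that is right or left of the point:
Ridge: no edge straddles that height → 0 crossings.
Basin: no edge straddles that height → 0 crossings.
Spur: 1–2 at easting≈763767.8 (right), 3–4 at easting≈739534.8 (right) → 2 crossings.
Ford: 4–5 at easting≈737889.5 (right), 6–1 at easting≈771789.4 (right) → 2 crossings.
Cove: 2–3 at easting≈728998.5 (left), 4–1 at easting≈761588.4 (right) → 1 crossing.
Only Cove has an odd count, so the point is inside Cove.

Cove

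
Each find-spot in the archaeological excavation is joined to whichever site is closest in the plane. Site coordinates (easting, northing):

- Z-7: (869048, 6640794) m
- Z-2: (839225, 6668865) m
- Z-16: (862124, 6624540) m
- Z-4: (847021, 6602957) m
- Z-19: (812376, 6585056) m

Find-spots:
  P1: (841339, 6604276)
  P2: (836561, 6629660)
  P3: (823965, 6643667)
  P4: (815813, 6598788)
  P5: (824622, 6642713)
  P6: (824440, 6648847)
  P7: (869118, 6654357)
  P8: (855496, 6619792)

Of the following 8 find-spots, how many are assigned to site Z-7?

P1 → Z-4
P2 → Z-16
P3 → Z-2
P4 → Z-19
P5 → Z-2
P6 → Z-2
P7 → Z-7
P8 → Z-16
1 of the 8 goes to Z-7.

1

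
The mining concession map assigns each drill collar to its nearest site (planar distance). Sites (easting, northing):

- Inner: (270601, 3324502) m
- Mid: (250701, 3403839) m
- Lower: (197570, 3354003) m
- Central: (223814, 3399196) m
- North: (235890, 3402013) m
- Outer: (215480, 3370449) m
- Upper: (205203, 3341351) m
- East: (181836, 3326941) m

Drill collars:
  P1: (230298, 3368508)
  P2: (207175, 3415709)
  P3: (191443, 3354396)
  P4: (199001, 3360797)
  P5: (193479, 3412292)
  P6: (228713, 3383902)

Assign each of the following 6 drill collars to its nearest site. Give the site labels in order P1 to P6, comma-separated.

Outer, Central, Lower, Lower, Central, Central

P1 → Outer (d²=223340605.00)
P2 → Central (d²=549535490.00)
P3 → Lower (d²=37694578.00)
P4 → Lower (d²=48206197.00)
P5 → Central (d²=1091717441.00)
P6 → Central (d²=257906637.00)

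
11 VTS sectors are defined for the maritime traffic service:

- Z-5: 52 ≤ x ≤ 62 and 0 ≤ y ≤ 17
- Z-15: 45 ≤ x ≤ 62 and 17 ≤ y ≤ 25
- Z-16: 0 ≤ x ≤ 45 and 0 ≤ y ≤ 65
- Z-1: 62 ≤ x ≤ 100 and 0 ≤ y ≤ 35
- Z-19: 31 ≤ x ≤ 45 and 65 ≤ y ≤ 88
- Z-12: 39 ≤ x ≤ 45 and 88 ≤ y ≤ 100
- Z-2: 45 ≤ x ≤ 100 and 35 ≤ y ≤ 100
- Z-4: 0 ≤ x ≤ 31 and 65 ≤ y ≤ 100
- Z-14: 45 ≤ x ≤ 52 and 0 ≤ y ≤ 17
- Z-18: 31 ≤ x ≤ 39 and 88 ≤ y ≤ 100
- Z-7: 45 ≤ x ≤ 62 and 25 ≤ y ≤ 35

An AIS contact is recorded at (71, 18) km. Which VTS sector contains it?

Z-1

The point has x = 71 and y = 18.
Only Z-1 satisfies 62 ≤ x ≤ 100 and 0 ≤ y ≤ 35.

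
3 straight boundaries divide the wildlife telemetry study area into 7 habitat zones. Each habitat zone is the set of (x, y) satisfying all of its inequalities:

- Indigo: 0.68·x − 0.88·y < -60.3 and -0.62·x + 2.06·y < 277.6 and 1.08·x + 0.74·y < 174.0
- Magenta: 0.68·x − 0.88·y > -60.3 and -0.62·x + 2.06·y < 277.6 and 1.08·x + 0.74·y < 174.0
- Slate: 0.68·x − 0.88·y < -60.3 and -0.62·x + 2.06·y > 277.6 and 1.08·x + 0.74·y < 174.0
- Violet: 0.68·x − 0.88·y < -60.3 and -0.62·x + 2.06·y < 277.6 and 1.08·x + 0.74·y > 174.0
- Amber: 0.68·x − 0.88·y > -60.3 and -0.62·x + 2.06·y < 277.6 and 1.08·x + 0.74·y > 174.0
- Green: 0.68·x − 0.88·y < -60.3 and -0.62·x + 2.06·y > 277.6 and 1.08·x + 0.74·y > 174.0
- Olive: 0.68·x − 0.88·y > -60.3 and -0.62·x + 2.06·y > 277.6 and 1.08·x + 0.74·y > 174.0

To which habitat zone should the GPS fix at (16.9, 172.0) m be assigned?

Slate

0.68·16.9 − 0.88·172.0 = -139.868, which is < -60.3
-0.62·16.9 + 2.06·172.0 = 343.842, which is > 277.6
1.08·16.9 + 0.74·172.0 = 145.532, which is < 174.0
This sign pattern matches Slate.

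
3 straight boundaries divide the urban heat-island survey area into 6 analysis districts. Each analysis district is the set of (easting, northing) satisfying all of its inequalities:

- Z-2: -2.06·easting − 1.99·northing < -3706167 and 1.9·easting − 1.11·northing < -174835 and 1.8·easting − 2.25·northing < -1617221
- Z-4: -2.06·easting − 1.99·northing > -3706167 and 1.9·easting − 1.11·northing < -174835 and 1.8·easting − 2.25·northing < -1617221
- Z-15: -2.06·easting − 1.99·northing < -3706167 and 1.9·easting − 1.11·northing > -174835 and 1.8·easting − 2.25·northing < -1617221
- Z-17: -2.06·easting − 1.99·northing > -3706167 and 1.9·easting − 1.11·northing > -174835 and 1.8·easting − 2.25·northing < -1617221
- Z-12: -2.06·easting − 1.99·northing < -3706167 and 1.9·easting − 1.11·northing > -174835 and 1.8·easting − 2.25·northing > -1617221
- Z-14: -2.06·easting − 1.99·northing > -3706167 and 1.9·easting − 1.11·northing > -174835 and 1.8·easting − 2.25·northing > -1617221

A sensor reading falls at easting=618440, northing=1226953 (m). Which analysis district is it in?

Z-2

-2.06·618440 − 1.99·1226953 = -3715622.870, which is < -3706167
1.9·618440 − 1.11·1226953 = -186881.830, which is < -174835
1.8·618440 − 2.25·1226953 = -1647452.250, which is < -1617221
This sign pattern matches Z-2.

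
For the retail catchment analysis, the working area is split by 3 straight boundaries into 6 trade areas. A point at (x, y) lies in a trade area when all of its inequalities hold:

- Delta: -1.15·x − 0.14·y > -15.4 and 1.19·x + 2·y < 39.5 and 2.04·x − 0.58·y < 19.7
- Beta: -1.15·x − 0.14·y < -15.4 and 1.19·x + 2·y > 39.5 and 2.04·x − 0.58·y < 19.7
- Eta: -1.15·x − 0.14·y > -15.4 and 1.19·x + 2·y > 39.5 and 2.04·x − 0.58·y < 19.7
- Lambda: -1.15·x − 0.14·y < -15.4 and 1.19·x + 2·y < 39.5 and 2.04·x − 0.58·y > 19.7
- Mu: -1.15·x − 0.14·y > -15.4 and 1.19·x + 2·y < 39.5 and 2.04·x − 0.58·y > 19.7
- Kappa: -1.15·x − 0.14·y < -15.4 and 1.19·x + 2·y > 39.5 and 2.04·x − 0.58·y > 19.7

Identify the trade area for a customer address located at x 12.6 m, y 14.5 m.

Beta

-1.15·12.6 − 0.14·14.5 = -16.520, which is < -15.4
1.19·12.6 + 2·14.5 = 43.994, which is > 39.5
2.04·12.6 − 0.58·14.5 = 17.294, which is < 19.7
This sign pattern matches Beta.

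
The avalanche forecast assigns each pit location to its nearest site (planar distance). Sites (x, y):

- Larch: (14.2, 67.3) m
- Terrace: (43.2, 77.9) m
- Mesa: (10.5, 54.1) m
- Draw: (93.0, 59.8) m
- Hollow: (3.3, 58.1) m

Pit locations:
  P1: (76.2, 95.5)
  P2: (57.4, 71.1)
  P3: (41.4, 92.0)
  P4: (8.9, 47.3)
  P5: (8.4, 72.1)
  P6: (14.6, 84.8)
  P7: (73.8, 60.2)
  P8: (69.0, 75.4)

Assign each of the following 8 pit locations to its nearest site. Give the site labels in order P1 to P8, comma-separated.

Terrace, Terrace, Terrace, Mesa, Larch, Larch, Draw, Terrace

P1 → Terrace (d²=1398.76)
P2 → Terrace (d²=247.88)
P3 → Terrace (d²=202.05)
P4 → Mesa (d²=48.80)
P5 → Larch (d²=56.68)
P6 → Larch (d²=306.41)
P7 → Draw (d²=368.80)
P8 → Terrace (d²=671.89)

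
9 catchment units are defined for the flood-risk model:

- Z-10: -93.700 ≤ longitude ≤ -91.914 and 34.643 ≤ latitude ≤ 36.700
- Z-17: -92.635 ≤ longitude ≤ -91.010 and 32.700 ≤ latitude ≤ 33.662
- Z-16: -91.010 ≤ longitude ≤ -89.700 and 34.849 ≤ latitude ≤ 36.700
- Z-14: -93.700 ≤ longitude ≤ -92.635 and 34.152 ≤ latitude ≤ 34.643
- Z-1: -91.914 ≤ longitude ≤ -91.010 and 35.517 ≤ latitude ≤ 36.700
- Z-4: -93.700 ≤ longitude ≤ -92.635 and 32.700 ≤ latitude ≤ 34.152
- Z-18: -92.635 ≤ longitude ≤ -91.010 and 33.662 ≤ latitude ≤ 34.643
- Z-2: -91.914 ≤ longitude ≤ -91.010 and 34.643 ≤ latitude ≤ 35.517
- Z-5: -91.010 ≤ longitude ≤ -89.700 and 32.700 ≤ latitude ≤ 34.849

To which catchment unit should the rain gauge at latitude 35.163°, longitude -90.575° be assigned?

The point has longitude = -90.575 and latitude = 35.163.
Only Z-16 satisfies -91.010 ≤ longitude ≤ -89.700 and 34.849 ≤ latitude ≤ 36.700.

Z-16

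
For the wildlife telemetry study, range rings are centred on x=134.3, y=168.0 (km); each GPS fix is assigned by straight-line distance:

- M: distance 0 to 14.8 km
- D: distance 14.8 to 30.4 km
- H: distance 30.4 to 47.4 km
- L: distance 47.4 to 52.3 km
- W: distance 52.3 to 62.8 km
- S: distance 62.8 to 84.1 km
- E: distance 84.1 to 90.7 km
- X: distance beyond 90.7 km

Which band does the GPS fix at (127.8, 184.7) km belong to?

Distance = √((127.8−134.3)² + (184.7−168.0)²) = √(42.250 + 278.890) = 17.920 km.
14.8 ≤ 17.920 < 30.4 → D.

D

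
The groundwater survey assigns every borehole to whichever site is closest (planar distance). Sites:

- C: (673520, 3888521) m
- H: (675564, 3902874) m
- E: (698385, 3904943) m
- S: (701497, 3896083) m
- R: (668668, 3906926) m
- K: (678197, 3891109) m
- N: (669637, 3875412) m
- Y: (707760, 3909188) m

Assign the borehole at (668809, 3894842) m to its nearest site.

C

Squared distances to each site:
C: 62148562.000; H: 110143049.000; E: 976769977.000; S: 1070045425.000; R: 146042937.000; K: 102069833.000; N: 378210484.000; Y: 1722988117.000.
Minimum at C.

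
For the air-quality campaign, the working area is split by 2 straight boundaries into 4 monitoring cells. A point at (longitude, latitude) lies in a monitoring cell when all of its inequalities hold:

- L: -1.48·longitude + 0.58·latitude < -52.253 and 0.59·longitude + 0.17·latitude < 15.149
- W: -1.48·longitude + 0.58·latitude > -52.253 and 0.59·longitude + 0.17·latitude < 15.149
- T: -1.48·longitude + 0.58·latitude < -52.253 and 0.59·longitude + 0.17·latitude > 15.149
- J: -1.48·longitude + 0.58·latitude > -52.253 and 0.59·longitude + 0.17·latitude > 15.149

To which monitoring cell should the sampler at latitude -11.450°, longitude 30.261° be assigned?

-1.48·30.261 + 0.58·-11.450 = -51.427, which is > -52.253
0.59·30.261 + 0.17·-11.450 = 15.907, which is > 15.149
This sign pattern matches J.

J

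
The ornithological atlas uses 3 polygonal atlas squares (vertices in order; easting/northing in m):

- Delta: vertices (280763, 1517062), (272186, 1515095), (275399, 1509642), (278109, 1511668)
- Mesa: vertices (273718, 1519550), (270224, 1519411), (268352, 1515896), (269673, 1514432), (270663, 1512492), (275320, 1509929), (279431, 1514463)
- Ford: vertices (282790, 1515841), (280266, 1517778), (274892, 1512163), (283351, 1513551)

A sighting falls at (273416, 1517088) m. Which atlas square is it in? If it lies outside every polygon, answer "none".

Mesa

Cast a ray rightward from (273416, 1517088). For each polygon, the edges (by vertex number in listed order) whose endpoints lie on opposite sides of northing = 1517088, where each meets that height, and whether that is right or left of the point:
Delta: no edge straddles that height → 0 crossings.
Mesa: 2–3 at easting≈268986.8 (left), 7–1 at easting≈276483.0 (right) → 1 crossing.
Ford: 1–2 at easting≈281165.1 (right), 2–3 at easting≈279605.6 (right) → 2 crossings.
Only Mesa has an odd count, so the point is inside Mesa.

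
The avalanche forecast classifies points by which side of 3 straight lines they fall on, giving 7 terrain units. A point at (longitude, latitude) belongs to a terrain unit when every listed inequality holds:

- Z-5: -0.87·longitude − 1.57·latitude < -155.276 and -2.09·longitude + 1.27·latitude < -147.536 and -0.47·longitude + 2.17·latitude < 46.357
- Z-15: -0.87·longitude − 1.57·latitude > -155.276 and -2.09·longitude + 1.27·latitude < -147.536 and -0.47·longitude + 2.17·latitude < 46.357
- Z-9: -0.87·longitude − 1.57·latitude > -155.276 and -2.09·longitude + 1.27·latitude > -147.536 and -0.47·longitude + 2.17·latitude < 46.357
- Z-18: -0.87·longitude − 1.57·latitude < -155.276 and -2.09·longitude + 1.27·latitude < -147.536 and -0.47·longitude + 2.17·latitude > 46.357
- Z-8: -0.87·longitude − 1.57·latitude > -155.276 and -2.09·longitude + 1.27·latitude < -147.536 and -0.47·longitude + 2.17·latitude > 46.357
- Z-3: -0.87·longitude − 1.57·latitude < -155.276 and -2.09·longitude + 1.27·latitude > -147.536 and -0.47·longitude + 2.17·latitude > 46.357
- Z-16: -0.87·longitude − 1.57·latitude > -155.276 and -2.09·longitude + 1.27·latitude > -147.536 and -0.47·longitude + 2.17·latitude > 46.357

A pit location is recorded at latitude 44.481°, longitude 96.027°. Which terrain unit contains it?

-0.87·96.027 − 1.57·44.481 = -153.379, which is > -155.276
-2.09·96.027 + 1.27·44.481 = -144.206, which is > -147.536
-0.47·96.027 + 2.17·44.481 = 51.391, which is > 46.357
This sign pattern matches Z-16.

Z-16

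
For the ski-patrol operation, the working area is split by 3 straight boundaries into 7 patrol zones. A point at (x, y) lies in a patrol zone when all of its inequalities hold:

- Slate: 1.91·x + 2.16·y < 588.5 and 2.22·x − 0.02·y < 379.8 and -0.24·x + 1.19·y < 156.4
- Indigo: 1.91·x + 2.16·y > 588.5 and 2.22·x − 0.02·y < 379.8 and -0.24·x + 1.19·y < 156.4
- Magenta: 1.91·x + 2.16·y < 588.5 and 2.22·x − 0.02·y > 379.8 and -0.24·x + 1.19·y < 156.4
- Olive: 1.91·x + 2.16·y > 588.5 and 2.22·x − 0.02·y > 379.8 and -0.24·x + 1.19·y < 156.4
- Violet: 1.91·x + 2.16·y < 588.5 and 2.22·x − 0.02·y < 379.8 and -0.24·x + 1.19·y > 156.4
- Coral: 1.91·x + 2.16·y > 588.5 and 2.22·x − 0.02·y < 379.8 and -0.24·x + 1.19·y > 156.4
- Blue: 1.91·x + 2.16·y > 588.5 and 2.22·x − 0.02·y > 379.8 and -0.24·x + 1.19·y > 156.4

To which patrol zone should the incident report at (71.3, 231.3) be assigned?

1.91·71.3 + 2.16·231.3 = 635.791, which is > 588.5
2.22·71.3 − 0.02·231.3 = 153.660, which is < 379.8
-0.24·71.3 + 1.19·231.3 = 258.135, which is > 156.4
This sign pattern matches Coral.

Coral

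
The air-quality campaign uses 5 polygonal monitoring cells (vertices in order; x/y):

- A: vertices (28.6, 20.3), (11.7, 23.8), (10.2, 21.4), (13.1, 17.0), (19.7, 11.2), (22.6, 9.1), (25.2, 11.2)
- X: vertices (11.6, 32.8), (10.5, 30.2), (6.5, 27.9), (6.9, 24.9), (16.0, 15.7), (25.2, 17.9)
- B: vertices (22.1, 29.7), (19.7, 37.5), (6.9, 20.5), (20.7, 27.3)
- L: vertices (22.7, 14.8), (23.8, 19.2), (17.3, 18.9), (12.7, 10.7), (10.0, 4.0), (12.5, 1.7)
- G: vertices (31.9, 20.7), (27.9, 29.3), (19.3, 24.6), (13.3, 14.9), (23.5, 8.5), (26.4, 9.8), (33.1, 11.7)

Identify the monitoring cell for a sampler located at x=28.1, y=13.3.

Cast a ray rightward from (28.1, 13.3). For each polygon, the edges (by vertex number in listed order) whose endpoints lie on opposite sides of y = 13.3, where each meets that height, and whether that is right or left of the point:
A: 4–5 at x≈17.31 (left), 7–1 at x≈25.98 (left) → 0 crossings.
X: no edge straddles that height → 0 crossings.
B: no edge straddles that height → 0 crossings.
L: 3–4 at x≈14.16 (left), 6–1 at x≈21.53 (left) → 0 crossings.
G: 4–5 at x≈15.85 (left), 7–1 at x≈32.89 (right) → 1 crossing.
Only G has an odd count, so the point is inside G.

G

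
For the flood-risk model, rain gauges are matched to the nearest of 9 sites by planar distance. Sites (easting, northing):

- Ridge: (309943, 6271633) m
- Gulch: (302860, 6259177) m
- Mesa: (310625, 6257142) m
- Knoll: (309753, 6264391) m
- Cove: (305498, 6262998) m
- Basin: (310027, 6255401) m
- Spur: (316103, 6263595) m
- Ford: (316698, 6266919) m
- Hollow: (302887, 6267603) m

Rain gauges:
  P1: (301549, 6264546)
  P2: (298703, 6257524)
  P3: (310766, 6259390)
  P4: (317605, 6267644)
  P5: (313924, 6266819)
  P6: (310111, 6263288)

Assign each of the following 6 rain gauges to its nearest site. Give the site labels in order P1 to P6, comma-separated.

Hollow, Gulch, Mesa, Ford, Ford, Knoll

P1 → Hollow (d²=11135493.00)
P2 → Gulch (d²=20013058.00)
P3 → Mesa (d²=5073385.00)
P4 → Ford (d²=1348274.00)
P5 → Ford (d²=7705076.00)
P6 → Knoll (d²=1344773.00)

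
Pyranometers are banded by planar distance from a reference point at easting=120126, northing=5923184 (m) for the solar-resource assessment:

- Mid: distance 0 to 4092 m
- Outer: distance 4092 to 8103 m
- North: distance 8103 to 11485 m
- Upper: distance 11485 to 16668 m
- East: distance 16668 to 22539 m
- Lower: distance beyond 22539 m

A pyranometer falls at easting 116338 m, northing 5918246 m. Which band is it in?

Distance = √((116338−120126)² + (5918246−5923184)²) = √(14348944.000 + 24383844.000) = 6223.567 m.
4092 ≤ 6223.567 < 8103 → Outer.

Outer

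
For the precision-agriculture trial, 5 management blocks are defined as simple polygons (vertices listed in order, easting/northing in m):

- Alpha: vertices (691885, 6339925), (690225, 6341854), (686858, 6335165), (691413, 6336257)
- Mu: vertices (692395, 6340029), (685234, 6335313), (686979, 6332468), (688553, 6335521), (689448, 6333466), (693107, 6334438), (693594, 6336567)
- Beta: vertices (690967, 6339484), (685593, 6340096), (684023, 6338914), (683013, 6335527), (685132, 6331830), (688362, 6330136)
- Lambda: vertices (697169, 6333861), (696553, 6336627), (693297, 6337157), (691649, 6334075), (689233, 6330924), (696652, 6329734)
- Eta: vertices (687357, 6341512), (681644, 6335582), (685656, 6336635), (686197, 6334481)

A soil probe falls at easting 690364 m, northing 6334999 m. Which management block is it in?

Cast a ray rightward from (690364, 6334999). For each polygon, the edges (by vertex number in listed order) whose endpoints lie on opposite sides of northing = 6334999, where each meets that height, and whether that is right or left of the point:
Alpha: no edge straddles that height → 0 crossings.
Mu: 2–3 at easting≈685426.6 (left), 3–4 at easting≈688283.9 (left), 4–5 at easting≈688780.3 (left), 6–7 at easting≈693235.3 (right) → 1 crossing.
Beta: 4–5 at easting≈683315.6 (left), 6–1 at easting≈689717.2 (left) → 0 crossings.
Lambda: 1–2 at easting≈696915.6 (right), 3–4 at easting≈692143.1 (right) → 2 crossings.
Eta: 3–4 at easting≈686066.9 (left), 4–1 at easting≈686282.5 (left) → 0 crossings.
Only Mu has an odd count, so the point is inside Mu.

Mu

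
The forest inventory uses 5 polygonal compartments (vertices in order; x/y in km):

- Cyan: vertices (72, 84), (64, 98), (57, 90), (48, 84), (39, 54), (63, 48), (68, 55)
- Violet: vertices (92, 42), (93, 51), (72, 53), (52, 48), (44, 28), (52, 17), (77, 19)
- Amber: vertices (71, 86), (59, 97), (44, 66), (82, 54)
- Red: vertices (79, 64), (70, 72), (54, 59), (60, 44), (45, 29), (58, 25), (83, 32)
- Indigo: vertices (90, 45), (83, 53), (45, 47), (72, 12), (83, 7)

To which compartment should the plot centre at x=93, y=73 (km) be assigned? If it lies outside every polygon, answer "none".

Cast a ray rightward from (93, 73). For each polygon, the edges (by vertex number in listed order) whose endpoints lie on opposite sides of y = 73, where each meets that height, and whether that is right or left of the point:
Cyan: 4–5 at x≈44.7 (left), 7–1 at x≈70.5 (left) → 0 crossings.
Violet: no edge straddles that height → 0 crossings.
Amber: 2–3 at x≈47.4 (left), 4–1 at x≈75.5 (left) → 0 crossings.
Red: no edge straddles that height → 0 crossings.
Indigo: no edge straddles that height → 0 crossings.
All counts are even, so the point lies outside every listed polygon.

none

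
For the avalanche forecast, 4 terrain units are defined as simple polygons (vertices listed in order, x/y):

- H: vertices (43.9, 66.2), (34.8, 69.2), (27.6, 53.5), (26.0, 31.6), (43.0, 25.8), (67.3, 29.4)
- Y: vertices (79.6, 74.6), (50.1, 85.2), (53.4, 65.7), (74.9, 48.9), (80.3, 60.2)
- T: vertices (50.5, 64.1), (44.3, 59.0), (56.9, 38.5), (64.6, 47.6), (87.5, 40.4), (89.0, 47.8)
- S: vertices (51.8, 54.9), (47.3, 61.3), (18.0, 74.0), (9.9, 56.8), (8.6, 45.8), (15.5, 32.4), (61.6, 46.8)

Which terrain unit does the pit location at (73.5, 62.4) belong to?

Y

Cast a ray rightward from (73.5, 62.4). For each polygon, the edges (by vertex number in listed order) whose endpoints lie on opposite sides of y = 62.4, where each meets that height, and whether that is right or left of the point:
H: 2–3 at x≈31.68 (left), 6–1 at x≈46.32 (left) → 0 crossings.
Y: 3–4 at x≈57.62 (left), 5–1 at x≈80.19 (right) → 1 crossing.
T: 1–2 at x≈48.43 (left), 6–1 at x≈54.52 (left) → 0 crossings.
S: 2–3 at x≈44.76 (left), 3–4 at x≈12.54 (left) → 0 crossings.
Only Y has an odd count, so the point is inside Y.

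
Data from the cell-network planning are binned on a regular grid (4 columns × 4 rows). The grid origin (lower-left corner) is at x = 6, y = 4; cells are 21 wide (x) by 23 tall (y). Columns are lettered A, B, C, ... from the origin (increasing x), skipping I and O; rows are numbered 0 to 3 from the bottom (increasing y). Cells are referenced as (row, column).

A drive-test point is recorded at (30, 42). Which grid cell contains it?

(1, B)

Column index: ⌊(30 − 6) / 21⌋ = ⌊1.143⌋ = 1 → column B
Row offset from origin: ⌊(42 − 4) / 23⌋ = ⌊1.652⌋ = 1 → row 1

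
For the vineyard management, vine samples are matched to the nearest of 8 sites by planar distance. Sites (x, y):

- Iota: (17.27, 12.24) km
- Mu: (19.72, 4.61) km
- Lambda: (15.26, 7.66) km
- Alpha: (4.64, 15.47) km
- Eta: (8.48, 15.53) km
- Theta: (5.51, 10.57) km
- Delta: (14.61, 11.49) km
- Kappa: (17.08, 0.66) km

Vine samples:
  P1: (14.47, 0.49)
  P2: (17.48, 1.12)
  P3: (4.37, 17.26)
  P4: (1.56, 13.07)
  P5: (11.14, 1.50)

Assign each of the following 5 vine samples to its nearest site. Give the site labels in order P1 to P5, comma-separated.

P1 → Kappa (d²=6.84)
P2 → Kappa (d²=0.37)
P3 → Alpha (d²=3.28)
P4 → Alpha (d²=15.25)
P5 → Kappa (d²=35.99)

Kappa, Kappa, Alpha, Alpha, Kappa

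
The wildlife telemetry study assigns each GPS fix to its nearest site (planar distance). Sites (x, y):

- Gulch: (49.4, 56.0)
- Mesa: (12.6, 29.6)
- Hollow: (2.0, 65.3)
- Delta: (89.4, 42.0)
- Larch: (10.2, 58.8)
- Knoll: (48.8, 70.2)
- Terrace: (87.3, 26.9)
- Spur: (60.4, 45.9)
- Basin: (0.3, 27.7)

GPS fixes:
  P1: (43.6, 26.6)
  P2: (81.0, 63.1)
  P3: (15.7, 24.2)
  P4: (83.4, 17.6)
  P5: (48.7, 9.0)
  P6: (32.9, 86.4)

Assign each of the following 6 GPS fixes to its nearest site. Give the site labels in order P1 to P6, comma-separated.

Spur, Delta, Mesa, Terrace, Spur, Knoll

P1 → Spur (d²=654.73)
P2 → Delta (d²=515.77)
P3 → Mesa (d²=38.77)
P4 → Terrace (d²=101.70)
P5 → Spur (d²=1498.50)
P6 → Knoll (d²=515.25)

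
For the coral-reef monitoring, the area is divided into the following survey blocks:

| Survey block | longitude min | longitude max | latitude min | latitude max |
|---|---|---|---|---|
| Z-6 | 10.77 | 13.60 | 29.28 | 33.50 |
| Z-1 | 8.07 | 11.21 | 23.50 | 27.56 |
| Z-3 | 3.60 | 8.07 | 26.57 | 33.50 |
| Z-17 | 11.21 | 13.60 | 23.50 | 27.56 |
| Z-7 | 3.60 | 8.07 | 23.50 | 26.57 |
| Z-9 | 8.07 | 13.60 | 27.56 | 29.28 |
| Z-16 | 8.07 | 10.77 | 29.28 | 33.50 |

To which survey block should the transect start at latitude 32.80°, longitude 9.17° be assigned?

Z-16

The point has longitude = 9.17 and latitude = 32.80.
Only Z-16 satisfies 8.07 ≤ longitude ≤ 10.77 and 29.28 ≤ latitude ≤ 33.50.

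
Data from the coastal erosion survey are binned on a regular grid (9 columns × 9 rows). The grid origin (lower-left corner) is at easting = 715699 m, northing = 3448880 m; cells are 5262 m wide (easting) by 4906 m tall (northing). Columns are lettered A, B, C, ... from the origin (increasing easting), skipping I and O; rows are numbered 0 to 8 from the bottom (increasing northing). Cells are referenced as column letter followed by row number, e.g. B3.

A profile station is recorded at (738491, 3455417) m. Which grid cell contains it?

Column index: ⌊(738491 − 715699) / 5262⌋ = ⌊4.331⌋ = 4 → column E
Row offset from origin: ⌊(3455417 − 3448880) / 4906⌋ = ⌊1.332⌋ = 1 → row 1

E1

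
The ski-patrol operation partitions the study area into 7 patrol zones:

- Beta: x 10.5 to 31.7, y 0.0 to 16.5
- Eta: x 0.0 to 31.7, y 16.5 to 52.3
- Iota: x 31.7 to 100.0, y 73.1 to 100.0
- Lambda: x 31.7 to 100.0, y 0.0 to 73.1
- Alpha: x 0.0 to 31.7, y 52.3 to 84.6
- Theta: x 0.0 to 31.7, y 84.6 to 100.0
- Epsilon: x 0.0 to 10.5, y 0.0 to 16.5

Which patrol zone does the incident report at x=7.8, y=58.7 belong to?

The point has x = 7.8 and y = 58.7.
Only Alpha satisfies 0.0 ≤ x ≤ 31.7 and 52.3 ≤ y ≤ 84.6.

Alpha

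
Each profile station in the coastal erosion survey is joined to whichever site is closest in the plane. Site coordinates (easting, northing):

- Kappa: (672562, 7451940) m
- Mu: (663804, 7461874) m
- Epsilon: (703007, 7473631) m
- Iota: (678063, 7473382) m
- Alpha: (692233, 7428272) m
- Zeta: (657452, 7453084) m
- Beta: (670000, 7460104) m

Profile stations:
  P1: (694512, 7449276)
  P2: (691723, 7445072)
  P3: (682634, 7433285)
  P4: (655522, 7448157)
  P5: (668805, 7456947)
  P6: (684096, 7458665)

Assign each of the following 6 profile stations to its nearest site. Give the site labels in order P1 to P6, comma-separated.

P1 → Alpha (d²=446361857.00)
P2 → Alpha (d²=282500100.00)
P3 → Alpha (d²=117270970.00)
P4 → Zeta (d²=28000229.00)
P5 → Beta (d²=11394674.00)
P6 → Kappa (d²=178258781.00)

Alpha, Alpha, Alpha, Zeta, Beta, Kappa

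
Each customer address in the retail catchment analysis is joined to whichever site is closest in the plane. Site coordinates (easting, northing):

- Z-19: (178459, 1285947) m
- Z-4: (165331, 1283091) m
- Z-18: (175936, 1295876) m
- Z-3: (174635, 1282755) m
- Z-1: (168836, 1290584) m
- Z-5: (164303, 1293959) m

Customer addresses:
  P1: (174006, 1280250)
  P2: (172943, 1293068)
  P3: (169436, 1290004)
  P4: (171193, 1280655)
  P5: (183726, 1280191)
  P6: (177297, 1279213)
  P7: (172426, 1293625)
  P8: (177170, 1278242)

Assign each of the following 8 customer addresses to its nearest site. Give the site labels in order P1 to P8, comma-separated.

P1 → Z-3 (d²=6670666.00)
P2 → Z-18 (d²=16842913.00)
P3 → Z-1 (d²=696400.00)
P4 → Z-3 (d²=16257364.00)
P5 → Z-19 (d²=60872825.00)
P6 → Z-3 (d²=19632008.00)
P7 → Z-18 (d²=17387101.00)
P8 → Z-3 (d²=26793394.00)

Z-3, Z-18, Z-1, Z-3, Z-19, Z-3, Z-18, Z-3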